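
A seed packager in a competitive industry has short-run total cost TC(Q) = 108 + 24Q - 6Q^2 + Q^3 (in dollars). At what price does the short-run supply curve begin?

$15 per unit

Short-run supply begins at min AVC. From VC = 24Q - 6Q^2 + Q^3, AVC = 24 - 6Q + Q^2.
dAVC/dQ = -6 + 2Q = 0 gives Q = 3. min AVC = 24 - 6·3 + 3^2 = 15.
For P < $15 the firm produces nothing.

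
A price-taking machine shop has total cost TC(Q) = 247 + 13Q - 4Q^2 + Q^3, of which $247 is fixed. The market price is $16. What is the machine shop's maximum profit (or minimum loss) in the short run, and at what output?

AVC = 13 - 4Q + Q^2 has its minimum $9 at Q = 2; price $16 clears that bar, so the firm operates.
With MC = 13 - 8Q + 3Q^2, P = MC on the upward-sloping part at Q* = 3.
TR = 16·3 = 48. TC = 247 + 30 = 277. Profit = 48 − 277 = -$229.
That loss of $229 beats the $247 the firm would lose by shutting down; producing recovers $18 of fixed cost.

Profit = -$229 at Q = 3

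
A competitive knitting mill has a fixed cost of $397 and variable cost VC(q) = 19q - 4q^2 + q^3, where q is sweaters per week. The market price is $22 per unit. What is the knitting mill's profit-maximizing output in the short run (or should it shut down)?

Produce at q = 3

Strip out fixed cost: VC = 19q - 4q^2 + q^3. Then AVC = 19 - 4q + q^2 and MC = 19 - 8q + 3q^2.
AVC is minimized where dAVC/dq = -4 + 2q = 0, at q = 2; min AVC = 19 - 4·2 + 2^2 = $15.
Since P = $22 ≥ min AVC = $15, price covers variable cost and the firm should produce.
P = MC gives -3 - 8q + 3q^2 = 0, with roots -1/3 and 3. Take the larger (rising MC): q* = 3.
Check: AVC at q = 3 is $16 ≤ P, so revenue covers variable cost.
Profit = P·q − TC = 22·3 − 445 = -$379, a loss, but smaller than the $397 fixed cost the firm would lose by shutting down.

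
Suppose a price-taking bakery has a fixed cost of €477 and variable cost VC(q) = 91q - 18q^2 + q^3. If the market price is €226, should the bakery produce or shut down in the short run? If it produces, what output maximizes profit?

Produce at q = 15

Variable cost is VC = 91q - 18q^2 + q^3, so AVC = VC/q = 91 - 18q + q^2 and MC = dTC/dq = 91 - 36q + 3q^2.
AVC hits its minimum where MC = AVC, at q = 9, giving min AVC = 91 - 18·9 + 9^2 = €10.
Because €226 ≥ €10, revenue can cover variable cost; the firm operates.
Set P = MC: 226 = 91 - 36q + 3q^2 → -135 - 36q + 3q^2 = 0. The roots are q = -3 and q = 15; the profit-maximizing output is on the rising part of MC, so q* = 15.
Check: AVC at q = 15 is €46 ≤ P, so revenue covers variable cost.
Profit = P·q − TC = 226·15 − 1167 = €2223.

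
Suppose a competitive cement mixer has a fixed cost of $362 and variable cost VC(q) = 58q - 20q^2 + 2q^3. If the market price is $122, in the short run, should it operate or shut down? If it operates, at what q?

Strip out fixed cost: VC = 58q - 20q^2 + 2q^3. Then AVC = 58 - 20q + 2q^2 and MC = 58 - 40q + 6q^2.
AVC is minimized where dAVC/dq = -20 + 4q = 0, at q = 5; min AVC = 58 - 20·5 + 2·5^2 = $8.
Since P = $122 ≥ min AVC = $8, price covers variable cost and the firm should produce.
Set P = MC: 122 = 58 - 40q + 6q^2 → -64 - 40q + 6q^2 = 0. The roots are q = -4/3 and q = 8; the profit-maximizing output is on the rising part of MC, so q* = 8.
Check: AVC at q = 8 is $26 ≤ P, so revenue covers variable cost.
Profit = P·q − TC = 122·8 − 570 = $406.

Produce at q = 8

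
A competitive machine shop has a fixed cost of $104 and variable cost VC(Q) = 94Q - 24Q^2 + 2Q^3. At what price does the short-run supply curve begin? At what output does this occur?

$22 per unit, at Q = 6

Short-run supply begins at min AVC. From VC = 94Q - 24Q^2 + 2Q^3, AVC = 94 - 24Q + 2Q^2.
At the minimum of AVC, MC = AVC. MC = 94 - 48Q + 6Q^2; setting MC = AVC gives 4Q^2 - 24Q = 0, so Q = 6. min AVC = 22.
So the shutdown price is $22.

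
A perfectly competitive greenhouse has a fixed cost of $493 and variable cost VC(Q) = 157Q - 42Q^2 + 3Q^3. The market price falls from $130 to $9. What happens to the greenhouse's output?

Output falls from 9 to 0 (the firm shuts down)

AVC = 157 - 42Q + 3Q^2, minimized at Q = 7 where min AVC = $10. MC = 157 - 84Q + 9Q^2.
At P = $130 ≥ min AVC, set P = MC on the rising branch: Q = 9.
At P = $9 < min AVC = $10, price no longer covers variable cost at any output, so the firm shuts down: Q = 0.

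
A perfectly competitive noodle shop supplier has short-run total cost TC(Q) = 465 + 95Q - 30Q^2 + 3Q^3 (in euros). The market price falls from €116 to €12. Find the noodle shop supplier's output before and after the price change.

MC = 95 - 60Q + 9Q^2; the shutdown threshold is min AVC = €20 (at Q = 5).
With P = €116 above the shutdown price, P = MC gives Q = 7.
At P = €12 < min AVC = €20, price no longer covers variable cost at any output, so the firm shuts down: Q = 0.

Output falls from 7 to 0 (the firm shuts down)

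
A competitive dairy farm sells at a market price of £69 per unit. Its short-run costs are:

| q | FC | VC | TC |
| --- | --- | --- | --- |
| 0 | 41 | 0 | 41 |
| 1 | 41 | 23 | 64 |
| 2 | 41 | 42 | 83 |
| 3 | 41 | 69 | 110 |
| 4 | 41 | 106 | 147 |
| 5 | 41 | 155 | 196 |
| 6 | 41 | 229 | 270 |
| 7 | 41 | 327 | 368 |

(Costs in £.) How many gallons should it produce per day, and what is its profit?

q = 5; profit = £149

Tabulate TR − TC: q=0: -41; q=1: 5; q=2: 55; q=3: 97; q=4: 129; q=5: 149; q=6: 144; q=7: 115.
Profit is maximized at q = 5. AVC there is 155/5 = £31 ≤ P, so producing beats shutting down (which would give -£41).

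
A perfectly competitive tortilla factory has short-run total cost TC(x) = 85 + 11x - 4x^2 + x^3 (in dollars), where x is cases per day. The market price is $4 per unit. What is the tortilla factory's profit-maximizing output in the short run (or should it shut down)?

Variable cost is VC = 11x - 4x^2 + x^3, so AVC = VC/x = 11 - 4x + x^2 and MC = dTC/dx = 11 - 8x + 3x^2.
AVC hits its minimum where MC = AVC, at x = 2, giving min AVC = 11 - 4·2 + 2^2 = $7.
With P < min AVC ($4 < $7), every unit sold adds to the loss.
Best response: produce nothing and absorb the $85 fixed cost.

Shut down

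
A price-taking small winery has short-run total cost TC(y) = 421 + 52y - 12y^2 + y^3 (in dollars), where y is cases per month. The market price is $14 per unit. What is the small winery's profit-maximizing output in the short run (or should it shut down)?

Variable cost is VC = 52y - 12y^2 + y^3, so AVC = VC/y = 52 - 12y + y^2 and MC = dTC/dy = 52 - 24y + 3y^2.
AVC hits its minimum where MC = AVC, at y = 6, giving min AVC = 52 - 12·6 + 6^2 = $16.
With P < min AVC ($14 < $16), every unit sold adds to the loss.
Best response: produce nothing and absorb the $421 fixed cost.

Shut down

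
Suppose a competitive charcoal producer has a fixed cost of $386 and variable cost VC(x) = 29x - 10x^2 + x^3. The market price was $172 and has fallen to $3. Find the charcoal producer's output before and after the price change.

AVC = 29 - 10x + x^2, minimized at x = 5 where min AVC = $4. MC = 29 - 20x + 3x^2.
With P = $172 above the shutdown price, P = MC gives x = 11.
At P = $3 < min AVC = $4, price no longer covers variable cost at any output, so the firm shuts down: x = 0.

Output falls from 11 to 0 (the firm shuts down)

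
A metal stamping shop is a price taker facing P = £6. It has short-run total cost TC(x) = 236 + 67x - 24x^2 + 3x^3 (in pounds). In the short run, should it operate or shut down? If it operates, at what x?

Shut down

Strip out fixed cost: VC = 67x - 24x^2 + 3x^3. Then AVC = 67 - 24x + 3x^2 and MC = 67 - 48x + 9x^2.
AVC is minimized where dAVC/dx = -24 + 6x = 0, at x = 4; min AVC = 67 - 24·4 + 3·4^2 = £19.
Since P = £6 < min AVC = £19, price fails to cover variable cost at any output.
The firm minimizes its loss by shutting down and losing only its fixed cost of £236.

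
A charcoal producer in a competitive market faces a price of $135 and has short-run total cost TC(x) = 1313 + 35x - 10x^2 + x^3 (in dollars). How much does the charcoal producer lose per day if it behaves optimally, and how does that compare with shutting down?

Profit = -$313 at x = 10

AVC = 35 - 10x + x^2; min AVC = $10 at x = 5. Since P = $135 ≥ min AVC, the firm produces.
With MC = 35 - 20x + 3x^2, P = MC on the upward-sloping part at x* = 10.
TR = 135·10 = 1350. TC = 1313 + 350 = 1663. Profit = 1350 − 1663 = -$313.
That loss of $313 beats the $1313 the firm would lose by shutting down; producing recovers $1000 of fixed cost.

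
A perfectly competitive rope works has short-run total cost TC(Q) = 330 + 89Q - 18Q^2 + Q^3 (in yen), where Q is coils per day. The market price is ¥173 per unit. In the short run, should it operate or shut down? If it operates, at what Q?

Produce at Q = 14

Variable cost is VC = 89Q - 18Q^2 + Q^3, so AVC = VC/Q = 89 - 18Q + Q^2 and MC = dTC/dQ = 89 - 36Q + 3Q^2.
AVC is minimized where dAVC/dQ = -18 + 2Q = 0, at Q = 9; min AVC = 89 - 18·9 + 9^2 = ¥8.
Because ¥173 ≥ ¥8, revenue can cover variable cost; the firm operates.
Set P = MC: 173 = 89 - 36Q + 3Q^2 → -84 - 36Q + 3Q^2 = 0. The roots are Q = -2 and Q = 14; the profit-maximizing output is on the rising part of MC, so Q* = 14.
Check: AVC at Q = 14 is ¥33 ≤ P, so revenue covers variable cost.
Profit = P·Q − TC = 173·14 − 792 = ¥1630.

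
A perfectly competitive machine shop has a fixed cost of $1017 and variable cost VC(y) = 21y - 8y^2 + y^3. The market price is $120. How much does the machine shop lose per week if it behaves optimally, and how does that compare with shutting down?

Profit = -$207 at y = 9

AVC = 21 - 8y + y^2 has its minimum $5 at y = 4; price $120 clears that bar, so the firm operates.
With MC = 21 - 16y + 3y^2, P = MC on the upward-sloping part at y* = 9.
TR = 120·9 = 1080. TC = 1017 + 270 = 1287. Profit = 1080 − 1287 = -$207.
By producing, the firm covers all variable cost plus $810 of fixed cost; shutting down would lose the full $1017.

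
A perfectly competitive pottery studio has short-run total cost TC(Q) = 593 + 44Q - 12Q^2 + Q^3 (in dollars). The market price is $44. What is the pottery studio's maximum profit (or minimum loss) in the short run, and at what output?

AVC = 44 - 12Q + Q^2 has its minimum $8 at Q = 6; price $44 clears that bar, so the firm operates.
MC = 44 - 24Q + 3Q^2. Setting P = MC and taking the root on the rising branch gives Q* = 8.
TR = 44·8 = 352. TC = 593 + 96 = 689. Profit = 352 − 689 = -$337.
Shutting down would mean losing the fixed cost of $593, so operating at a loss of $337 is better by $256.

Profit = -$337 at Q = 8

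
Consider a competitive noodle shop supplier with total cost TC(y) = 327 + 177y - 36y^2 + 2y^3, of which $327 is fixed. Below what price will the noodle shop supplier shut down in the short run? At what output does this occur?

$15 per unit, at y = 9

The firm shuts down when price falls below the minimum of average variable cost. AVC = VC/y = 177 - 36y + 2y^2.
At the minimum of AVC, MC = AVC. MC = 177 - 72y + 6y^2; setting MC = AVC gives 4y^2 - 36y = 0, so y = 9. min AVC = 15.
For P < $15 the firm produces nothing.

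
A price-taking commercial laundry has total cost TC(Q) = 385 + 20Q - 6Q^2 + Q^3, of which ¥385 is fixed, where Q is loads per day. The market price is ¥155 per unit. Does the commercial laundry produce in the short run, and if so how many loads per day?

Produce at Q = 9

Variable cost is VC = 20Q - 6Q^2 + Q^3, so AVC = VC/Q = 20 - 6Q + Q^2 and MC = dTC/dQ = 20 - 12Q + 3Q^2.
AVC is minimized where dAVC/dQ = -6 + 2Q = 0, at Q = 3; min AVC = 20 - 6·3 + 3^2 = ¥11.
Because ¥155 ≥ ¥11, revenue can cover variable cost; the firm operates.
Set P = MC: 155 = 20 - 12Q + 3Q^2 → -135 - 12Q + 3Q^2 = 0. The roots are Q = -5 and Q = 9; the profit-maximizing output is on the rising part of MC, so Q* = 9.
Check: AVC at Q = 9 is ¥47 ≤ P, so revenue covers variable cost.
Profit = P·Q − TC = 155·9 − 808 = ¥587.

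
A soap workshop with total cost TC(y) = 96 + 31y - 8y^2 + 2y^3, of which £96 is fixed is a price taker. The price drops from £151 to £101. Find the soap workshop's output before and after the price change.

Output falls from 6 to 5

AVC = 31 - 8y + 2y^2, minimized at y = 2 where min AVC = £23. MC = 31 - 16y + 6y^2.
At P = £151 ≥ min AVC, set P = MC on the rising branch: y = 6.
At P = £101 ≥ min AVC, set P = MC: y = 5. The firm stays open but cuts output.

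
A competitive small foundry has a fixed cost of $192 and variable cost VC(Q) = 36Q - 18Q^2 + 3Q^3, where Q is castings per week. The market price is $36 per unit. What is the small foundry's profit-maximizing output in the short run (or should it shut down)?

From TC, MC = TC'(Q) = 36 - 36Q + 9Q^2 and AVC = VC/Q = 36 - 18Q + 3Q^2.
AVC hits its minimum where MC = AVC, at Q = 3, giving min AVC = 36 - 18·3 + 3·3^2 = $9.
Since P = $36 ≥ min AVC = $9, price covers variable cost and the firm should produce.
Solving P = MC: -36Q + 9Q^2 = 0 ⇒ Q = 0 or 4. On the upward-sloping branch, Q* = 4.
Check: AVC at Q = 4 is $12 ≤ P, so revenue covers variable cost.
Profit = P·Q − TC = 36·4 − 240 = -$96, a loss, but smaller than the $192 fixed cost the firm would lose by shutting down.

Produce at Q = 4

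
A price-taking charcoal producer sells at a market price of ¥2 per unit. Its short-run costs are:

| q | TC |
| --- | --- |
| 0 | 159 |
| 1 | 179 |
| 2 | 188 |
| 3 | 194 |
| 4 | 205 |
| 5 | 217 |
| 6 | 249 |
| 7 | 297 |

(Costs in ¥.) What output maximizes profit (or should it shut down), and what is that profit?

Compute π = P·q − TC at each output: q=0: -159; q=1: -177; q=2: -184; q=3: -188; q=4: -197; q=5: -207; q=6: -237; q=7: -283.
Profit is highest at q = 0. Equivalently, the lowest AVC in the table is 46/4 ≈ ¥11.50 at q = 4, and P = ¥2 falls below it — price never covers variable cost, so the firm shuts down and loses only its fixed cost.

q = 0 (shut down); profit = -¥159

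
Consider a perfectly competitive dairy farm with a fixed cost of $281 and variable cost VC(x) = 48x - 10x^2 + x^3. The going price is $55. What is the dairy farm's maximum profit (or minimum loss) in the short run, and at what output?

Profit = -$85 at x = 7

AVC = 48 - 10x + x^2; min AVC = $23 at x = 5. Since P = $55 ≥ min AVC, the firm produces.
MC = 48 - 20x + 3x^2. Setting P = MC and taking the root on the rising branch gives x* = 7.
TR = 55·7 = 385. TC = 281 + 189 = 470. Profit = 385 − 470 = -$85.
Shutting down would mean losing the fixed cost of $281, so operating at a loss of $85 is better by $196.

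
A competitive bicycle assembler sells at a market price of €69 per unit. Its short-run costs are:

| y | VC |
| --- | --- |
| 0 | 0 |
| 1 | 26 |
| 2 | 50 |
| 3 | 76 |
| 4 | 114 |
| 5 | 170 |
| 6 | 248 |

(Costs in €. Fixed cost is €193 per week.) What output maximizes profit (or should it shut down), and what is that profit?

Profit at each row (π = 69y − TC): y=0: -193; y=1: -150; y=2: -105; y=3: -62; y=4: -31; y=5: -18; y=6: -27.
Profit is maximized at y = 5. AVC there is 170/5 = €34 ≤ P, so producing beats shutting down (which would give -€193).

y = 5; profit = -€18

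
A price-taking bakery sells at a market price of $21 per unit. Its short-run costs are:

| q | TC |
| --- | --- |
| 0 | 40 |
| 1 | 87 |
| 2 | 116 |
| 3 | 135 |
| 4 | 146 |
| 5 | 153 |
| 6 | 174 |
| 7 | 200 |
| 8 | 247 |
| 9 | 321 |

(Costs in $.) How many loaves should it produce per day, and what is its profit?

Profit at each row (π = 21q − TC): q=0: -40; q=1: -66; q=2: -74; q=3: -72; q=4: -62; q=5: -48; q=6: -48; q=7: -53; q=8: -79; q=9: -132.
Profit is highest at q = 0. Equivalently, the lowest AVC in the table is 134/6 ≈ $22.33 at q = 6, and P = $21 falls below it — price never covers variable cost, so the firm shuts down and loses only its fixed cost.

q = 0 (shut down); profit = -$40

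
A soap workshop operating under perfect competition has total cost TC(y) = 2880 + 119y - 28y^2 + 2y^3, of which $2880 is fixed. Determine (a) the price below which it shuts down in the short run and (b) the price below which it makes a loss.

Shutdown price = min AVC. AVC = 119 - 28y + 2y^2, with vertex at y = 7 and minimum $21.
ATC = 2880/y + 119 - 28y + 2y^2. Setting dATC/dy = −2880/y^2 − 28 + 4y = 0 gives y = 12 (since 4·12^3 − 28·12^2 = 2880).
min ATC = 2880/12 + 119 − 28·12 + 2·12^2 = $311. That is the break-even price.
Between these two prices the firm operates at a loss; above $311 it earns a profit.

Shutdown price = $21; break-even price = $311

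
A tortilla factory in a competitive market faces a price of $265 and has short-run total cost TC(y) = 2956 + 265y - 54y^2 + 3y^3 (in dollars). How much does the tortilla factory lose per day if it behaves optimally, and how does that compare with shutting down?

Profit = -$364 at y = 12

AVC = 265 - 54y + 3y^2; min AVC = $22 at y = 9. Since P = $265 ≥ min AVC, the firm produces.
With MC = 265 - 108y + 9y^2, P = MC on the upward-sloping part at y* = 12.
TR = 265·12 = 3180. TC = 2956 + 588 = 3544. Profit = 3180 − 3544 = -$364.
Shutting down would mean losing the fixed cost of $2956, so operating at a loss of $364 is better by $2592.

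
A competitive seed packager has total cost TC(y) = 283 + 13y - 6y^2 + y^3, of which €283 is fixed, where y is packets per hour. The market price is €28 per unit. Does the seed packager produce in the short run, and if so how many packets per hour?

Produce at y = 5

From TC, MC = TC'(y) = 13 - 12y + 3y^2 and AVC = VC/y = 13 - 6y + y^2.
The AVC parabola has its vertex at y = 6/2 = 3, where AVC = 13 - 6·3 + 3^2 = €4.
Since P = €28 ≥ min AVC = €4, price covers variable cost and the firm should produce.
Solving P = MC: -15 - 12y + 3y^2 = 0 ⇒ y = -1 or 5. On the upward-sloping branch, y* = 5.
Check: AVC at y = 5 is €8 ≤ P, so revenue covers variable cost.
Profit = P·y − TC = 28·5 − 323 = -€183, a loss, but smaller than the €283 fixed cost the firm would lose by shutting down.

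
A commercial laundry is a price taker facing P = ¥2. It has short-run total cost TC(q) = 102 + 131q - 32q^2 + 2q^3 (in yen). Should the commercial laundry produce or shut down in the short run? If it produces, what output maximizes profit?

Shut down

Strip out fixed cost: VC = 131q - 32q^2 + 2q^3. Then AVC = 131 - 32q + 2q^2 and MC = 131 - 64q + 6q^2.
AVC is minimized where dAVC/dq = -32 + 4q = 0, at q = 8; min AVC = 131 - 32·8 + 2·8^2 = ¥3.
Since P = ¥2 < min AVC = ¥3, price fails to cover variable cost at any output.
Best response: produce nothing and absorb the ¥102 fixed cost.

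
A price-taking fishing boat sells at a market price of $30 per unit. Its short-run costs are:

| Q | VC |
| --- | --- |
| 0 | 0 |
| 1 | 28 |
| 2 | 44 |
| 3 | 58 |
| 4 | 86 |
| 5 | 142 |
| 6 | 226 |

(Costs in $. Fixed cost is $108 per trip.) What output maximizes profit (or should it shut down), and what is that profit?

Q = 4; profit = -$74

Compute π = P·Q − TC at each output: Q=0: -108; Q=1: -106; Q=2: -92; Q=3: -76; Q=4: -74; Q=5: -100; Q=6: -154.
Profit is maximized at Q = 4. AVC there is 86/4 = $21.50 ≤ P, so producing beats shutting down (which would give -$108).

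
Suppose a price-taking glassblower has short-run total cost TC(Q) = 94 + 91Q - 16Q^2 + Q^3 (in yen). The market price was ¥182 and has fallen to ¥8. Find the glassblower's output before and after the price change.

MC = 91 - 32Q + 3Q^2; the shutdown threshold is min AVC = ¥27 (at Q = 8).
With P = ¥182 above the shutdown price, P = MC gives Q = 13.
At P = ¥8 < min AVC = ¥27, price no longer covers variable cost at any output, so the firm shuts down: Q = 0.

Output falls from 13 to 0 (the firm shuts down)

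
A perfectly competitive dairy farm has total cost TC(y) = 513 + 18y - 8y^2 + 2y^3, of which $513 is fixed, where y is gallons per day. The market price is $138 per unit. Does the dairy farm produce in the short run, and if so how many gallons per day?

Variable cost is VC = 18y - 8y^2 + 2y^3, so AVC = VC/y = 18 - 8y + 2y^2 and MC = dTC/dy = 18 - 16y + 6y^2.
AVC hits its minimum where MC = AVC, at y = 2, giving min AVC = 18 - 8·2 + 2·2^2 = $10.
Because $138 ≥ $10, revenue can cover variable cost; the firm operates.
Set P = MC: 138 = 18 - 16y + 6y^2 → -120 - 16y + 6y^2 = 0. The roots are y = -10/3 and y = 6; the profit-maximizing output is on the rising part of MC, so y* = 6.
Check: AVC at y = 6 is $42 ≤ P, so revenue covers variable cost.
Profit = P·y − TC = 138·6 − 765 = $63.

Produce at y = 6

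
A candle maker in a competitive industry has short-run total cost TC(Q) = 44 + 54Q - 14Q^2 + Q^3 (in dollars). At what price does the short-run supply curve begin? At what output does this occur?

Short-run supply begins at min AVC. From VC = 54Q - 14Q^2 + Q^3, AVC = 54 - 14Q + Q^2.
At the minimum of AVC, MC = AVC. MC = 54 - 28Q + 3Q^2; setting MC = AVC gives 2Q^2 - 14Q = 0, so Q = 7. min AVC = 5.
For P < $5 the firm produces nothing.

$5 per unit, at Q = 7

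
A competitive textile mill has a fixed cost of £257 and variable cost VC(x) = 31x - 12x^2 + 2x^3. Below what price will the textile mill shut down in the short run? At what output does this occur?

Short-run supply begins at min AVC. From VC = 31x - 12x^2 + 2x^3, AVC = 31 - 12x + 2x^2.
At the minimum of AVC, MC = AVC. MC = 31 - 24x + 6x^2; setting MC = AVC gives 4x^2 - 12x = 0, so x = 3. min AVC = 13.
For P < £13 the firm produces nothing.

£13 per unit, at x = 3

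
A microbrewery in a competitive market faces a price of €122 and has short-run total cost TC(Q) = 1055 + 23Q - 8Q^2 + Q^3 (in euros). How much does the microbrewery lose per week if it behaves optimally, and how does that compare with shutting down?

AVC = 23 - 8Q + Q^2; min AVC = €7 at Q = 4. Since P = €122 ≥ min AVC, the firm produces.
With MC = 23 - 16Q + 3Q^2, P = MC on the upward-sloping part at Q* = 9.
TR = 122·9 = 1098. TC = 1055 + 288 = 1343. Profit = 1098 − 1343 = -€245.
By producing, the firm covers all variable cost plus €810 of fixed cost; shutting down would lose the full €1055.

Profit = -€245 at Q = 9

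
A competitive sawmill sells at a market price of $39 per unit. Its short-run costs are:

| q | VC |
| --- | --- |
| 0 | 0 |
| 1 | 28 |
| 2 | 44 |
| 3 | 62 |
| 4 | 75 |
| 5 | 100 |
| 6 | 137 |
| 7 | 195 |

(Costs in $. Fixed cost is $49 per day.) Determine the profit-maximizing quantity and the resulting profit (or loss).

Compute π = P·q − TC at each output: q=0: -49; q=1: -38; q=2: -15; q=3: 6; q=4: 32; q=5: 46; q=6: 48; q=7: 29.
Profit is maximized at q = 6. AVC there is 137/6 = $22.83 ≤ P, so producing beats shutting down (which would give -$49).

q = 6; profit = $48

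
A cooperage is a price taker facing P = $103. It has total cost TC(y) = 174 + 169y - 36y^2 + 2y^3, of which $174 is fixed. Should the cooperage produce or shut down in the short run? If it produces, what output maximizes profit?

From TC, MC = TC'(y) = 169 - 72y + 6y^2 and AVC = VC/y = 169 - 36y + 2y^2.
AVC hits its minimum where MC = AVC, at y = 9, giving min AVC = 169 - 36·9 + 2·9^2 = $7.
P = $103 exceeds min AVC = $7, so the firm stays open.
Solving P = MC: 66 - 72y + 6y^2 = 0 ⇒ y = 1 or 11. On the upward-sloping branch, y* = 11.
Check: AVC at y = 11 is $15 ≤ P, so revenue covers variable cost.
Profit = P·y − TC = 103·11 − 339 = $794.

Produce at y = 11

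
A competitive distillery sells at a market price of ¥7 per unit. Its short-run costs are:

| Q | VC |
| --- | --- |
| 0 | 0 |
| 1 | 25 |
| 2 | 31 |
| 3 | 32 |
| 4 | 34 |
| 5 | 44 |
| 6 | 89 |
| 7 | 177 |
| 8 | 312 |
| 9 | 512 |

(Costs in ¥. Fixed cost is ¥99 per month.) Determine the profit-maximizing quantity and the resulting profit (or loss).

Compute π = P·Q − TC at each output: Q=0: -99; Q=1: -117; Q=2: -116; Q=3: -110; Q=4: -105; Q=5: -108; Q=6: -146; Q=7: -227; Q=8: -355; Q=9: -548.
Profit is highest at Q = 0. Equivalently, the lowest AVC in the table is 34/4 ≈ ¥8.50 at Q = 4, and P = ¥7 falls below it — price never covers variable cost, so the firm shuts down and loses only its fixed cost.

Q = 0 (shut down); profit = -¥99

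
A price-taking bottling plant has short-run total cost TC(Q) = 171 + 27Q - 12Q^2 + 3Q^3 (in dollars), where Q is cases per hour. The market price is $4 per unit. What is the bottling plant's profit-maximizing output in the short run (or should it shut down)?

Strip out fixed cost: VC = 27Q - 12Q^2 + 3Q^3. Then AVC = 27 - 12Q + 3Q^2 and MC = 27 - 24Q + 9Q^2.
AVC hits its minimum where MC = AVC, at Q = 2, giving min AVC = 27 - 12·2 + 3·2^2 = $15.
With P < min AVC ($4 < $15), every unit sold adds to the loss.
Shutting down limits the loss to fixed cost, $171.

Shut down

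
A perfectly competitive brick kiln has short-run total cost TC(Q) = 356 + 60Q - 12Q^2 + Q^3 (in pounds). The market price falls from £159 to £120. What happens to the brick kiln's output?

MC = 60 - 24Q + 3Q^2; the shutdown threshold is min AVC = £24 (at Q = 6).
With P = £159 above the shutdown price, P = MC gives Q = 11.
At P = £120 ≥ min AVC, set P = MC: Q = 10. The firm stays open but cuts output.

Output falls from 11 to 10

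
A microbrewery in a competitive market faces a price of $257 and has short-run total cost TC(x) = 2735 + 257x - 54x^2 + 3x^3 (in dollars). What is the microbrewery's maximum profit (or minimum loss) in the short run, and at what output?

AVC = 257 - 54x + 3x^2; min AVC = $14 at x = 9. Since P = $257 ≥ min AVC, the firm produces.
MC = 257 - 108x + 9x^2. Setting P = MC and taking the root on the rising branch gives x* = 12.
TR = 257·12 = 3084. TC = 2735 + 492 = 3227. Profit = 3084 − 3227 = -$143.
Shutting down would mean losing the fixed cost of $2735, so operating at a loss of $143 is better by $2592.

Profit = -$143 at x = 12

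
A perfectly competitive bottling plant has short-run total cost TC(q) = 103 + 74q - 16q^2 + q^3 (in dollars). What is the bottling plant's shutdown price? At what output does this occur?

$10 per unit, at q = 8

The shutdown price is the minimum of AVC. VC = 74q - 16q^2 + q^3, so AVC = 74 - 16q + q^2.
dAVC/dq = -16 + 2q = 0 gives q = 8. min AVC = 74 - 16·8 + 8^2 = 10.
So the shutdown price is $10.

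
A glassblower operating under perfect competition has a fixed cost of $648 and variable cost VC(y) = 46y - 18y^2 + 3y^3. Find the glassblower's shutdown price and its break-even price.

AVC = 46 - 18y + 3y^2; minimized at y = 3, giving min AVC = $19. That is the shutdown price.
ATC = 648/y + 46 - 18y + 3y^2. Setting dATC/dy = −648/y^2 − 18 + 6y = 0 gives y = 6 (since 6·6^3 − 18·6^2 = 648).
min ATC = 648/6 + 46 − 18·6 + 3·6^2 = $154. That is the break-even price.
For $19 ≤ P < $154 the firm produces at a loss; below $19 it shuts down.

Shutdown price = $19; break-even price = $154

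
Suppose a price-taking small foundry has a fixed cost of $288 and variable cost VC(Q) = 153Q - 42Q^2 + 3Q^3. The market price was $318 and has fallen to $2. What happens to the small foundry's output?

Output falls from 11 to 0 (the firm shuts down)

AVC = 153 - 42Q + 3Q^2, minimized at Q = 7 where min AVC = $6. MC = 153 - 84Q + 9Q^2.
With P = $318 above the shutdown price, P = MC gives Q = 11.
At P = $2 < min AVC = $6, price no longer covers variable cost at any output, so the firm shuts down: Q = 0.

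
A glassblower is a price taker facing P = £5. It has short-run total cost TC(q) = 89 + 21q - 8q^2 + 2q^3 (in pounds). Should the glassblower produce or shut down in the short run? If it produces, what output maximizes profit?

Variable cost is VC = 21q - 8q^2 + 2q^3, so AVC = VC/q = 21 - 8q + 2q^2 and MC = dTC/dq = 21 - 16q + 6q^2.
AVC hits its minimum where MC = AVC, at q = 2, giving min AVC = 21 - 8·2 + 2·2^2 = £13.
Since P = £5 < min AVC = £13, price fails to cover variable cost at any output.
Best response: produce nothing and absorb the £89 fixed cost.

Shut down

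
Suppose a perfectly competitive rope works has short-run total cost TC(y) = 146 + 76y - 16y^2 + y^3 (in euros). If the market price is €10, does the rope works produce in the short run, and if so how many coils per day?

Strip out fixed cost: VC = 76y - 16y^2 + y^3. Then AVC = 76 - 16y + y^2 and MC = 76 - 32y + 3y^2.
The AVC parabola has its vertex at y = 16/2 = 8, where AVC = 76 - 16·8 + 8^2 = €12.
Since P = €10 < min AVC = €12, price fails to cover variable cost at any output.
Best response: produce nothing and absorb the €146 fixed cost.

Shut down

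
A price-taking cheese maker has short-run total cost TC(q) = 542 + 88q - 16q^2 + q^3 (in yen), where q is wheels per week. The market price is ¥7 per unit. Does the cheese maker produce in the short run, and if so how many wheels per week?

Shut down

Strip out fixed cost: VC = 88q - 16q^2 + q^3. Then AVC = 88 - 16q + q^2 and MC = 88 - 32q + 3q^2.
The AVC parabola has its vertex at q = 16/2 = 8, where AVC = 88 - 16·8 + 8^2 = ¥24.
P = ¥7 lies below min AVC = ¥24; no output level covers variable cost.
Best response: produce nothing and absorb the ¥542 fixed cost.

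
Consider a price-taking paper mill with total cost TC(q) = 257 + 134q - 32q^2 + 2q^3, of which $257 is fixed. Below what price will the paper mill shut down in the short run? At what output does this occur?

$6 per unit, at q = 8

Short-run supply begins at min AVC. From VC = 134q - 32q^2 + 2q^3, AVC = 134 - 32q + 2q^2.
At the minimum of AVC, MC = AVC. MC = 134 - 64q + 6q^2; setting MC = AVC gives 4q^2 - 32q = 0, so q = 8. min AVC = 6.
The firm shuts down for any P below $6.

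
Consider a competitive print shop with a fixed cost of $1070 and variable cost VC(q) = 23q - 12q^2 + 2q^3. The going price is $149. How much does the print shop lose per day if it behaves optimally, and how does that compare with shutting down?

Profit = -$286 at q = 7

AVC = 23 - 12q + 2q^2; min AVC = $5 at q = 3. Since P = $149 ≥ min AVC, the firm produces.
With MC = 23 - 24q + 6q^2, P = MC on the upward-sloping part at q* = 7.
TR = 149·7 = 1043. TC = 1070 + 259 = 1329. Profit = 1043 − 1329 = -$286.
Shutting down would mean losing the fixed cost of $1070, so operating at a loss of $286 is better by $784.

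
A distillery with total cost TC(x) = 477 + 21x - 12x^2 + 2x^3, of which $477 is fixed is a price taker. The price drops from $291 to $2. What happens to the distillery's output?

MC = 21 - 24x + 6x^2; the shutdown threshold is min AVC = $3 (at x = 3).
With P = $291 above the shutdown price, P = MC gives x = 9.
At P = $2 < min AVC = $3, price no longer covers variable cost at any output, so the firm shuts down: x = 0.

Output falls from 9 to 0 (the firm shuts down)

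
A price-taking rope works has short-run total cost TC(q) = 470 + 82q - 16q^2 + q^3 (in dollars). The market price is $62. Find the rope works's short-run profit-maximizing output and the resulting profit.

Profit = -$70 at q = 10

AVC = 82 - 16q + q^2; min AVC = $18 at q = 8. Since P = $62 ≥ min AVC, the firm produces.
With MC = 82 - 32q + 3q^2, P = MC on the upward-sloping part at q* = 10.
TR = 62·10 = 620. TC = 470 + 220 = 690. Profit = 620 − 690 = -$70.
That loss of $70 beats the $470 the firm would lose by shutting down; producing recovers $400 of fixed cost.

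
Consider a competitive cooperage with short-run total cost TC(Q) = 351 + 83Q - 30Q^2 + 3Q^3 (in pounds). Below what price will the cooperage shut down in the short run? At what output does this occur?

The firm shuts down when price falls below the minimum of average variable cost. AVC = VC/Q = 83 - 30Q + 3Q^2.
dAVC/dQ = -30 + 6Q = 0 gives Q = 5. min AVC = 83 - 30·5 + 3·5^2 = 8.
For P < £8 the firm produces nothing.

£8 per unit, at Q = 5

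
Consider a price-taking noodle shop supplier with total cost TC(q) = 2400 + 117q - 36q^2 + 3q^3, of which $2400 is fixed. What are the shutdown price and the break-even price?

Shutdown price = $9; break-even price = $297

Shutdown price = min AVC. AVC = 117 - 36q + 3q^2, with vertex at q = 6 and minimum $9.
ATC = 2400/q + 117 - 36q + 3q^2. Setting dATC/dq = −2400/q^2 − 36 + 6q = 0 gives q = 10 (since 6·10^3 − 36·10^2 = 2400).
min ATC = 2400/10 + 117 − 36·10 + 3·10^2 = $297. That is the break-even price.
Between these two prices the firm operates at a loss; above $297 it earns a profit.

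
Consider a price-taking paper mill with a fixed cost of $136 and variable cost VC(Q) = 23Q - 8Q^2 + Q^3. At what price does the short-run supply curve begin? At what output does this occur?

The firm shuts down when price falls below the minimum of average variable cost. AVC = VC/Q = 23 - 8Q + Q^2.
dAVC/dQ = -8 + 2Q = 0 gives Q = 4. min AVC = 23 - 8·4 + 4^2 = 7.
For P < $7 the firm produces nothing.

$7 per unit, at Q = 4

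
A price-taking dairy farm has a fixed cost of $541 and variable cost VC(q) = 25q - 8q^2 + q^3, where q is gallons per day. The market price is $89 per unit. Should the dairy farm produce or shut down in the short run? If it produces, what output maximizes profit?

Variable cost is VC = 25q - 8q^2 + q^3, so AVC = VC/q = 25 - 8q + q^2 and MC = dTC/dq = 25 - 16q + 3q^2.
AVC hits its minimum where MC = AVC, at q = 4, giving min AVC = 25 - 8·4 + 4^2 = $9.
Since P = $89 ≥ min AVC = $9, price covers variable cost and the firm should produce.
Solving P = MC: -64 - 16q + 3q^2 = 0 ⇒ q = -8/3 or 8. On the upward-sloping branch, q* = 8.
Check: AVC at q = 8 is $25 ≤ P, so revenue covers variable cost.
Profit = P·q − TC = 89·8 − 741 = -$29, a loss, but smaller than the $541 fixed cost the firm would lose by shutting down.

Produce at q = 8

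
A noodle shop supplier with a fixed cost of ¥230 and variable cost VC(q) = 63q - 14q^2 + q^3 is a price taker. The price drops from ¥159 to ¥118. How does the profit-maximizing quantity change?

AVC = 63 - 14q + q^2, minimized at q = 7 where min AVC = ¥14. MC = 63 - 28q + 3q^2.
With P = ¥159 above the shutdown price, P = MC gives q = 12.
At P = ¥118 ≥ min AVC, set P = MC: q = 11. The firm stays open but cuts output.

Output falls from 12 to 11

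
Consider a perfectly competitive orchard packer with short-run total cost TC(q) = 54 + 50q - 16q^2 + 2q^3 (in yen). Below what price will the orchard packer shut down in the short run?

The firm shuts down when price falls below the minimum of average variable cost. AVC = VC/q = 50 - 16q + 2q^2.
At the minimum of AVC, MC = AVC. MC = 50 - 32q + 6q^2; setting MC = AVC gives 4q^2 - 16q = 0, so q = 4. min AVC = 18.
The firm shuts down for any P below ¥18.

¥18 per unit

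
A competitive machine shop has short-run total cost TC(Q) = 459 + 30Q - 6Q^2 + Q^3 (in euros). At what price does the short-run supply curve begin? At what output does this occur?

The shutdown price is the minimum of AVC. VC = 30Q - 6Q^2 + Q^3, so AVC = 30 - 6Q + Q^2.
At the minimum of AVC, MC = AVC. MC = 30 - 12Q + 3Q^2; setting MC = AVC gives 2Q^2 - 6Q = 0, so Q = 3. min AVC = 21.
The firm shuts down for any P below €21.

€21 per unit, at Q = 3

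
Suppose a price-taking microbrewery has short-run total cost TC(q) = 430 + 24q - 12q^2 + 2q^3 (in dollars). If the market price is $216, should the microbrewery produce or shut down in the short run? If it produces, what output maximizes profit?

Produce at q = 8

From TC, MC = TC'(q) = 24 - 24q + 6q^2 and AVC = VC/q = 24 - 12q + 2q^2.
AVC is minimized where dAVC/dq = -12 + 4q = 0, at q = 3; min AVC = 24 - 12·3 + 2·3^2 = $6.
P = $216 exceeds min AVC = $6, so the firm stays open.
Set P = MC: 216 = 24 - 24q + 6q^2 → -192 - 24q + 6q^2 = 0. The roots are q = -4 and q = 8; the profit-maximizing output is on the rising part of MC, so q* = 8.
Check: AVC at q = 8 is $56 ≤ P, so revenue covers variable cost.
Profit = P·q − TC = 216·8 − 878 = $850.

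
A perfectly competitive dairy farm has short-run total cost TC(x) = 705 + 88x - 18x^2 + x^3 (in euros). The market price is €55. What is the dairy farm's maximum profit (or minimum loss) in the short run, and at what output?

Profit = -€221 at x = 11

AVC = 88 - 18x + x^2 has its minimum €7 at x = 9; price €55 clears that bar, so the firm operates.
MC = 88 - 36x + 3x^2. Setting P = MC and taking the root on the rising branch gives x* = 11.
TR = 55·11 = 605. TC = 705 + 121 = 826. Profit = 605 − 826 = -€221.
By producing, the firm covers all variable cost plus €484 of fixed cost; shutting down would lose the full €705.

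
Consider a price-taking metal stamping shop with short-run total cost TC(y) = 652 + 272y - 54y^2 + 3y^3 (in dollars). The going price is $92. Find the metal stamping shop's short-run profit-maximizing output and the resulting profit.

Profit = -$52 at y = 10

AVC = 272 - 54y + 3y^2 has its minimum $29 at y = 9; price $92 clears that bar, so the firm operates.
With MC = 272 - 108y + 9y^2, P = MC on the upward-sloping part at y* = 10.
TR = 92·10 = 920. TC = 652 + 320 = 972. Profit = 920 − 972 = -$52.
By producing, the firm covers all variable cost plus $600 of fixed cost; shutting down would lose the full $652.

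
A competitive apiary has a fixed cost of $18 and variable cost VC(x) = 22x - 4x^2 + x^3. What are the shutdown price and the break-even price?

Shutdown price = $18; break-even price = $25

Shutdown price = min AVC. AVC = 22 - 4x + x^2, with vertex at x = 2 and minimum $18.
ATC = 18/x + 22 - 4x + x^2. Setting dATC/dx = −18/x^2 − 4 + 2x = 0 gives x = 3 (since 2·3^3 − 4·3^2 = 18).
min ATC = 18/3 + 22 − 4·3 + 3^2 = $25. That is the break-even price.
Between these two prices the firm operates at a loss; above $25 it earns a profit.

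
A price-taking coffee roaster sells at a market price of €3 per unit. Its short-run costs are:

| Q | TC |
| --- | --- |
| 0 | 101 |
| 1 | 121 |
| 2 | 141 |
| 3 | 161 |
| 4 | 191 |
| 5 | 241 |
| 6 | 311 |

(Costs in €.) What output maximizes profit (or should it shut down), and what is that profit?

Compute π = P·Q − TC at each output: Q=0: -101; Q=1: -118; Q=2: -135; Q=3: -152; Q=4: -179; Q=5: -226; Q=6: -293.
Profit is highest at Q = 0. Equivalently, the lowest AVC in the table is 20/1 ≈ €20 at Q = 1, and P = €3 falls below it — price never covers variable cost, so the firm shuts down and loses only its fixed cost.

Q = 0 (shut down); profit = -€101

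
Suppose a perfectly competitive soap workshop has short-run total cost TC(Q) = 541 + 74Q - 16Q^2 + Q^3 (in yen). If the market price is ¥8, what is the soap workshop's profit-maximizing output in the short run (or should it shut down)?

Shut down

Strip out fixed cost: VC = 74Q - 16Q^2 + Q^3. Then AVC = 74 - 16Q + Q^2 and MC = 74 - 32Q + 3Q^2.
The AVC parabola has its vertex at Q = 16/2 = 8, where AVC = 74 - 16·8 + 8^2 = ¥10.
Since P = ¥8 < min AVC = ¥10, price fails to cover variable cost at any output.
The firm minimizes its loss by shutting down and losing only its fixed cost of ¥541.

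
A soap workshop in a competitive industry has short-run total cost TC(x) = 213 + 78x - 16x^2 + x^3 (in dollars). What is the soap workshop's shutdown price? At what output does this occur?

$14 per unit, at x = 8

The firm shuts down when price falls below the minimum of average variable cost. AVC = VC/x = 78 - 16x + x^2.
dAVC/dx = -16 + 2x = 0 gives x = 8. min AVC = 78 - 16·8 + 8^2 = 14.
For P < $14 the firm produces nothing.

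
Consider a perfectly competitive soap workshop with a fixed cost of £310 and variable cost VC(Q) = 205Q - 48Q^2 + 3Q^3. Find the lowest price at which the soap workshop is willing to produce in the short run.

£13 per unit

The firm shuts down when price falls below the minimum of average variable cost. AVC = VC/Q = 205 - 48Q + 3Q^2.
At the minimum of AVC, MC = AVC. MC = 205 - 96Q + 9Q^2; setting MC = AVC gives 6Q^2 - 48Q = 0, so Q = 8. min AVC = 13.
For P < £13 the firm produces nothing.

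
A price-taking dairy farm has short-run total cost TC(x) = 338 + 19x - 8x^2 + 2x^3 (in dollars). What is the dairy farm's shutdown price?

Short-run supply begins at min AVC. From VC = 19x - 8x^2 + 2x^3, AVC = 19 - 8x + 2x^2.
dAVC/dx = -8 + 4x = 0 gives x = 2. min AVC = 19 - 8·2 + 2·2^2 = 11.
So the shutdown price is $11.

$11 per unit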